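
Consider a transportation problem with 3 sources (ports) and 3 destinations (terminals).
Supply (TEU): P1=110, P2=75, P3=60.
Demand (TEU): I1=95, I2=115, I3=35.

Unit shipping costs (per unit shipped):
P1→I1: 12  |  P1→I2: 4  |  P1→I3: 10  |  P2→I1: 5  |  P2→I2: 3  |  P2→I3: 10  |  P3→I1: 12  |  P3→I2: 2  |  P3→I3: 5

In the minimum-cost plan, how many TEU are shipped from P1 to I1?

20

Solving gives:
  P1 to I1: 20 × 12 = 240
  P1 to I2: 90 × 4 = 360
  P2 to I1: 75 × 5 = 375
  P3 to I2: 25 × 2 = 50
  P3 to I3: 35 × 5 = 175
Total cost = 1200.
So P1→I1 carries 20 TEU.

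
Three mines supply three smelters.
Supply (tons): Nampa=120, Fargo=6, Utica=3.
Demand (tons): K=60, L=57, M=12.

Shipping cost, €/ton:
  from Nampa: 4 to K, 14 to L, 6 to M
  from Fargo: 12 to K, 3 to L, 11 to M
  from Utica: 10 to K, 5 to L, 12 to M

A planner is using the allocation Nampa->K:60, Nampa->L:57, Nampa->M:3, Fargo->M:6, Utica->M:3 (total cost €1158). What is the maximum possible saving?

141

Current plan cost = 60·4 + 57·14 + 3·6 + 6·11 + 3·12 = €1158.
Optimal plan:
  Nampa to K: 60 × €4 = €240
  Nampa to L: 48 × €14 = €672
  Nampa to M: 12 × €6 = €72
  Fargo to L: 6 × €3 = €18
  Utica to L: 3 × €5 = €15
Optimal cost = €1017.
Saving = 1158 − 1017 = €141.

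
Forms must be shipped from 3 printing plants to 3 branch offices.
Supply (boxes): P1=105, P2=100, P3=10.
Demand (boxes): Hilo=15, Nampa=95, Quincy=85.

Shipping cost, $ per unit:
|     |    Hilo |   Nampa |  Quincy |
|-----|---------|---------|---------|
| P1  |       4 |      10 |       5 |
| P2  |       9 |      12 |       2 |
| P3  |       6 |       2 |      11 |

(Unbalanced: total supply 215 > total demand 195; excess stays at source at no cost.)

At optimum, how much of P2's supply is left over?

An optimal plan:
  P1–Hilo: 15 × $4 = $60
  P1–Nampa: 85 × $10 = $850
  P2–Quincy: 85 × $2 = $170
  P3–Nampa: 10 × $2 = $20
Total cost = $1100.
P2 ships 85 of its 100, leaving 15.

15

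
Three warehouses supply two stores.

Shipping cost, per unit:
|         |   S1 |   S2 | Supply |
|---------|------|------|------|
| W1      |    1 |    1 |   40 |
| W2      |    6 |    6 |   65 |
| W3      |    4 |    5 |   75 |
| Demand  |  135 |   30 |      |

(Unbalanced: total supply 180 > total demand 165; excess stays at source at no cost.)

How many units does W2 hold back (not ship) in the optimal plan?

15

An optimal plan:
  W1→S1: 10 × 1 = 10
  W1→S2: 30 × 1 = 30
  W2→S1: 50 × 6 = 300
  W3→S1: 75 × 4 = 300
Total cost = 640.
W2 ships 50 of its 65, leaving 15.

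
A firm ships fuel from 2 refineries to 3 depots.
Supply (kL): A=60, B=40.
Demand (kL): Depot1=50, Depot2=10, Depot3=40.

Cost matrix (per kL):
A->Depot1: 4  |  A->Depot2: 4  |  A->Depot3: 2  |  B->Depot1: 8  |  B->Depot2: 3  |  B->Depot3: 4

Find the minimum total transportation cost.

A cheapest plan:
  A to Depot1: 50 × 4 = 200
  A to Depot3: 10 × 2 = 20
  B to Depot2: 10 × 3 = 30
  B to Depot3: 30 × 4 = 120
Total = 200 + 20 + 30 + 120 = 370.
(Supply check: A ships 60; B ships 40.)

370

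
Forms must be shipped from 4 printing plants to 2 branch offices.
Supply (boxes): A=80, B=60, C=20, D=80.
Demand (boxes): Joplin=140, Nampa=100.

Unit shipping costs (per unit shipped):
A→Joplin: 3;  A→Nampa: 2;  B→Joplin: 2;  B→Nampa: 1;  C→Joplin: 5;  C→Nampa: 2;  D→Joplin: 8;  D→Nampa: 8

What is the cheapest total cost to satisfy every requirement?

A cheapest plan:
  A–Joplin: 60 × 3 = 180
  A–Nampa: 20 × 2 = 40
  B–Nampa: 60 × 1 = 60
  C–Nampa: 20 × 2 = 40
  D–Joplin: 80 × 8 = 640
Total = 180 + 40 + 60 + 40 + 640 = 960.

960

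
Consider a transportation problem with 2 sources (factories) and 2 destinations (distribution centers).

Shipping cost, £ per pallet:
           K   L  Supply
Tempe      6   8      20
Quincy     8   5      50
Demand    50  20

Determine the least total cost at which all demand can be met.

460

A cheapest plan:
  Tempe–K: 20 × £6 = £120
  Quincy–K: 30 × £8 = £240
  Quincy–L: 20 × £5 = £100
Total = 120 + 240 + 100 = £460.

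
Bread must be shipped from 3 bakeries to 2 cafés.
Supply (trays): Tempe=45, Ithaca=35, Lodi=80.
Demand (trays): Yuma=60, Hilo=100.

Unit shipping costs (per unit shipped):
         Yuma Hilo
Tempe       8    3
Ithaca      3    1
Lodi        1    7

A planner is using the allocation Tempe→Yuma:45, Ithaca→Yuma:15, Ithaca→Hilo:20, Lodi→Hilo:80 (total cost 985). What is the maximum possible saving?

Current plan cost = 45·8 + 15·3 + 20·1 + 80·7 = 985.
Optimal plan:
  Tempe->Hilo: 45 × 3 = 135
  Ithaca->Hilo: 35 × 1 = 35
  Lodi->Yuma: 60 × 1 = 60
  Lodi->Hilo: 20 × 7 = 140
Optimal cost = 370.
Saving = 985 − 370 = 615.

615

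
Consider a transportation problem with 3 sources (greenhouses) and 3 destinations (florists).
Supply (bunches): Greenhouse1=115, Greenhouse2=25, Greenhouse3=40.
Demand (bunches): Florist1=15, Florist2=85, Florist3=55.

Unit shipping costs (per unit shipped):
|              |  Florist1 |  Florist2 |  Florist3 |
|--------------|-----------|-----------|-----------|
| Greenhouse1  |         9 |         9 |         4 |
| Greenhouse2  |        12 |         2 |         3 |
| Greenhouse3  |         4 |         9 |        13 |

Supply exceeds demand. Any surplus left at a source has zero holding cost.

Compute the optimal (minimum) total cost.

Optimal allocation:
  Greenhouse1 to Florist2: 60 × 9 = 540
  Greenhouse1 to Florist3: 55 × 4 = 220
  Greenhouse2 to Florist2: 25 × 2 = 50
  Greenhouse3 to Florist1: 15 × 4 = 60
Total = 540 + 220 + 50 + 60 = 870.

870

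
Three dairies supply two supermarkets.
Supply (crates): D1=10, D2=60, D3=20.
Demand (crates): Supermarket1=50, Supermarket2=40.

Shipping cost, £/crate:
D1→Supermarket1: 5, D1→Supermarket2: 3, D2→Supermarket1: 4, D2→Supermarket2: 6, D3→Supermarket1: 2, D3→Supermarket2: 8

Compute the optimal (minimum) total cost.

An optimal shipping plan:
  D1→Supermarket2: 10 × £3 = £30
  D2→Supermarket1: 30 × £4 = £120
  D2→Supermarket2: 30 × £6 = £180
  D3→Supermarket1: 20 × £2 = £40
Total = 30 + 120 + 180 + 40 = £370.

370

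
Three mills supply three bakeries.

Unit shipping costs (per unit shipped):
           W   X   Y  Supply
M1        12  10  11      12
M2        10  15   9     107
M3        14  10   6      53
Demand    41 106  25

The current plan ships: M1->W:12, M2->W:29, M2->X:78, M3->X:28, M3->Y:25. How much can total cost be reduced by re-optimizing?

Current plan cost = 12·12 + 29·10 + 78·15 + 28·10 + 25·6 = 2034.
Optimal plan:
  M1 to X: 12 × 10 = 120
  M2 to W: 41 × 10 = 410
  M2 to X: 41 × 15 = 615
  M2 to Y: 25 × 9 = 225
  M3 to X: 53 × 10 = 530
Optimal cost = 1900.
Saving = 2034 − 1900 = 134.

134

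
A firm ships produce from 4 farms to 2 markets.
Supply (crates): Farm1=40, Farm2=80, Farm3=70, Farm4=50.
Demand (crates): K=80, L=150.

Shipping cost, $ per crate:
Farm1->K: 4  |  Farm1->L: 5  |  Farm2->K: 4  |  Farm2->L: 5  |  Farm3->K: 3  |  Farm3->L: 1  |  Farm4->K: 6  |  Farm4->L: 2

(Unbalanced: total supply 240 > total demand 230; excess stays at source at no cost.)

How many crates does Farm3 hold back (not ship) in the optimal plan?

0

An optimal plan:
  Farm1 to L: 30 × $5 = $150
  Farm2 to K: 80 × $4 = $320
  Farm3 to L: 70 × $1 = $70
  Farm4 to L: 50 × $2 = $100
Total cost = $640.
Farm3 ships 70 of its 70, leaving 0.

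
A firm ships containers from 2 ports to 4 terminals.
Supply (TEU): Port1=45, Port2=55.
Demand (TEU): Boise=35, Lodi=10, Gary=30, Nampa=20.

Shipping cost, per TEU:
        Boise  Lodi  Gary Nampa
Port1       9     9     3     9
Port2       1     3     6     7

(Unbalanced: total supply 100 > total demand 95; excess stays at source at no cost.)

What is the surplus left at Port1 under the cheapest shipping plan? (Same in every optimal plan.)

5

An optimal plan:
  Port1→Gary: 30 × 3 = 90
  Port1→Nampa: 10 × 9 = 90
  Port2→Boise: 35 × 1 = 35
  Port2→Lodi: 10 × 3 = 30
  Port2→Nampa: 10 × 7 = 70
Total cost = 315.
Port1 ships 40 of its 45, leaving 5.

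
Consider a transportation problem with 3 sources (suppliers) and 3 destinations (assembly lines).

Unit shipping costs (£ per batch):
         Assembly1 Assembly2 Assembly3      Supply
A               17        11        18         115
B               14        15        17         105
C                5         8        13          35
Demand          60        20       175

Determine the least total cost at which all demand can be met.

A cheapest plan:
  A to Assembly2: 20 × £11 = £220
  A to Assembly3: 95 × £18 = £1710
  B to Assembly1: 25 × £14 = £350
  B to Assembly3: 80 × £17 = £1360
  C to Assembly1: 35 × £5 = £175
Total = 220 + 1710 + 350 + 1360 + 175 = £3815.
(Supply check: A ships 115; B ships 105; C ships 35.)

3815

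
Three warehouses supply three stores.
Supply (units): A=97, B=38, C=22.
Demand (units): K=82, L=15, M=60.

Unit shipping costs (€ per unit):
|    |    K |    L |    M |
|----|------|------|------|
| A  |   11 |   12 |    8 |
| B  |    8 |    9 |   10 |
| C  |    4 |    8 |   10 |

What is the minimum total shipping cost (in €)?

1294

A cheapest plan:
  A–K: 22 × €11 = €242
  A–L: 15 × €12 = €180
  A–M: 60 × €8 = €480
  B–K: 38 × €8 = €304
  C–K: 22 × €4 = €88
Total = 242 + 180 + 480 + 304 + 88 = €1294.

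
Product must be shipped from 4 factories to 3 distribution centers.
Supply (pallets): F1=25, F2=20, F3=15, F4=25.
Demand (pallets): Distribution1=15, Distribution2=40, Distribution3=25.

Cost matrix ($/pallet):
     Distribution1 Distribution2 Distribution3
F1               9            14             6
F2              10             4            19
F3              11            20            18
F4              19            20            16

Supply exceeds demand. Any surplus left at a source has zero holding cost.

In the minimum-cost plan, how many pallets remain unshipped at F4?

Minimum-cost shipments:
  F1->Distribution3: 25 × $6 = $150
  F2->Distribution2: 20 × $4 = $80
  F3->Distribution1: 15 × $11 = $165
  F4->Distribution2: 20 × $20 = $400
Total cost = $795.
F4 ships 20 of its 25, leaving 5.

5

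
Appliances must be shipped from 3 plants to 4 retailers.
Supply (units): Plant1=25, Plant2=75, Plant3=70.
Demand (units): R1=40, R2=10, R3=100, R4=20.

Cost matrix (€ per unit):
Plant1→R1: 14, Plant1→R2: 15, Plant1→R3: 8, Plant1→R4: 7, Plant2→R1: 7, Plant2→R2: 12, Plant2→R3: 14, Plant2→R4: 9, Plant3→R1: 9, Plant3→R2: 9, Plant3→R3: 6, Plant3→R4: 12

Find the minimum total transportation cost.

1270

An optimal shipping plan:
  Plant1→R3: 25 × €8 = €200
  Plant2→R1: 40 × €7 = €280
  Plant2→R2: 10 × €12 = €120
  Plant2→R3: 5 × €14 = €70
  Plant2→R4: 20 × €9 = €180
  Plant3→R3: 70 × €6 = €420
Total = 200 + 280 + 120 + 70 + 180 + 420 = €1270.
(Supply check: Plant1 ships 25; Plant2 ships 75; Plant3 ships 70.)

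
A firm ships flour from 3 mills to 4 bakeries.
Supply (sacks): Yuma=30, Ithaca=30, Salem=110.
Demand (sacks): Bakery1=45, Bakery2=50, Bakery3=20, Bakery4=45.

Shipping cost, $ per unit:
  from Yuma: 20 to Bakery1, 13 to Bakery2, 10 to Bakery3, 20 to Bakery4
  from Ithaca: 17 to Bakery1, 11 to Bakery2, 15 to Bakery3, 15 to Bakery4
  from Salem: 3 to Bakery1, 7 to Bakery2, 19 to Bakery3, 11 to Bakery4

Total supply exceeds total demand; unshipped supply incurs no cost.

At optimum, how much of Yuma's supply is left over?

10

An optimal plan:
  Yuma→Bakery3: 20 × $10 = $200
  Ithaca→Bakery2: 30 × $11 = $330
  Salem→Bakery1: 45 × $3 = $135
  Salem→Bakery2: 20 × $7 = $140
  Salem→Bakery4: 45 × $11 = $495
Total cost = $1300.
Yuma ships 20 of its 30, leaving 10.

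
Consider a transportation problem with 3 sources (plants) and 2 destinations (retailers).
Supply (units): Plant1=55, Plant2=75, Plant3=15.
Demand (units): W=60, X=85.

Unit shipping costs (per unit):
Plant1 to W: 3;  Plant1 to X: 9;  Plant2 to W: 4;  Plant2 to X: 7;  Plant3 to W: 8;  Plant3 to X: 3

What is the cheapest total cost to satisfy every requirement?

Optimal allocation:
  Plant1->W: 55 × 3 = 165
  Plant2->W: 5 × 4 = 20
  Plant2->X: 70 × 7 = 490
  Plant3->X: 15 × 3 = 45
Total = 165 + 20 + 490 + 45 = 720.

720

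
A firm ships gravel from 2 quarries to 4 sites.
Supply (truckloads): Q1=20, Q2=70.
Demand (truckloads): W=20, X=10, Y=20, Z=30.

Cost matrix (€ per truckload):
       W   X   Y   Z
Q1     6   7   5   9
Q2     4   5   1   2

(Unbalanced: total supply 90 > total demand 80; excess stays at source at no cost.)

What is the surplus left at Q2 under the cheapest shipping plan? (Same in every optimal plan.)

An optimal plan:
  Q1→W: 10 truckloads
  Q2→W: 10 truckloads
  Q2→X: 10 truckloads
  Q2→Y: 20 truckloads
  Q2→Z: 30 truckloads
Total cost = €230.
Q2 ships 70 of its 70, leaving 0.

0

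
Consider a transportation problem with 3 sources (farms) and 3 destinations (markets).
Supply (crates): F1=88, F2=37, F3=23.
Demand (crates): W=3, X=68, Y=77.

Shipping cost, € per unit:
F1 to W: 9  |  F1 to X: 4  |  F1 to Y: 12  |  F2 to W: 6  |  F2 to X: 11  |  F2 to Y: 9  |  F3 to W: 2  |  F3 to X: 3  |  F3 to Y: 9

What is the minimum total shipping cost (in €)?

Optimal allocation:
  F1->X: 68 × €4 = €272
  F1->Y: 20 × €12 = €240
  F2->Y: 37 × €9 = €333
  F3->W: 3 × €2 = €6
  F3->Y: 20 × €9 = €180
Total = 272 + 240 + 333 + 6 + 180 = €1031.
(Supply check: F1 ships 88; F2 ships 37; F3 ships 23.)

1031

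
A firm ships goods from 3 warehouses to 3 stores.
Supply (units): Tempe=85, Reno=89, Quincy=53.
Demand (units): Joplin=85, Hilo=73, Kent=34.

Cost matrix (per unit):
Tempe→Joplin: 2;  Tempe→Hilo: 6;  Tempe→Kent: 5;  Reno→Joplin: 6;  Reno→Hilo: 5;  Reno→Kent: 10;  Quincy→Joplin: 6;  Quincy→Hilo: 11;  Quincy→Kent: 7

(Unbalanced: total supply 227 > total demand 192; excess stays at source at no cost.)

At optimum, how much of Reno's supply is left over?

Minimum-cost shipments:
  Tempe to Joplin: 85 × 2 = 170
  Reno to Hilo: 73 × 5 = 365
  Quincy to Kent: 34 × 7 = 238
Total cost = 773.
Reno ships 73 of its 89, leaving 16.

16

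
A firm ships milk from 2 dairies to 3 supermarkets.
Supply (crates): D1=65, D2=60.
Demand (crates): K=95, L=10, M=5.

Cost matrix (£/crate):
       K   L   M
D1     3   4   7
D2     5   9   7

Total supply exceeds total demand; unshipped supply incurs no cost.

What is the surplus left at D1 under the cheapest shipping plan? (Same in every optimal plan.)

An optimal plan:
  D1–K: 55 × £3 = £165
  D1–L: 10 × £4 = £40
  D2–K: 40 × £5 = £200
  D2–M: 5 × £7 = £35
Total cost = £440.
D1 ships 65 of its 65, leaving 0.

0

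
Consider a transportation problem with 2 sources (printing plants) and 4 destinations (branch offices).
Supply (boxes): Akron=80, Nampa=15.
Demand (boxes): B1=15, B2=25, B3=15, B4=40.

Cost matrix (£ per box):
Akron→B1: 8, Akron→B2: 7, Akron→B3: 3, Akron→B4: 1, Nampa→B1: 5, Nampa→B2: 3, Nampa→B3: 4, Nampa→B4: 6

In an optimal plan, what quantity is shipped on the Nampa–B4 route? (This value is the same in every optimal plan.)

The minimum-cost plan:
  Akron→B1: 15 × £8 = £120
  Akron→B2: 10 × £7 = £70
  Akron→B3: 15 × £3 = £45
  Akron→B4: 40 × £1 = £40
  Nampa→B2: 15 × £3 = £45
Total cost = £320.
The route Nampa→B4 is not used.

0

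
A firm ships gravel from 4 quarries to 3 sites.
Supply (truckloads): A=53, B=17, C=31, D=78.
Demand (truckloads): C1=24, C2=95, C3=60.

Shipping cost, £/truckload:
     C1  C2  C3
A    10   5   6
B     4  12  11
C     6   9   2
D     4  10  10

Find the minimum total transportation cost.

1133

One minimum-cost allocation:
  A to C2: 53 truckloads
  B to C1: 17 truckloads
  C to C3: 31 truckloads
  D to C1: 7 truckloads
  D to C2: 42 truckloads
  D to C3: 29 truckloads
Total cost = £1133.
(Supply check: A ships 53; B ships 17; C ships 31; D ships 78.)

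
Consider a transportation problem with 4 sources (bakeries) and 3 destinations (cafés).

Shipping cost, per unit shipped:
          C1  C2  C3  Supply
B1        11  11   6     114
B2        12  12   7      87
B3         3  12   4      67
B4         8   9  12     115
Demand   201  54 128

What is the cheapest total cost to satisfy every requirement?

2779

An optimal shipping plan:
  B1 to C2: 54 trays
  B1 to C3: 60 trays
  B2 to C1: 19 trays
  B2 to C3: 68 trays
  B3 to C1: 67 trays
  B4 to C1: 115 trays
Total cost = 2779.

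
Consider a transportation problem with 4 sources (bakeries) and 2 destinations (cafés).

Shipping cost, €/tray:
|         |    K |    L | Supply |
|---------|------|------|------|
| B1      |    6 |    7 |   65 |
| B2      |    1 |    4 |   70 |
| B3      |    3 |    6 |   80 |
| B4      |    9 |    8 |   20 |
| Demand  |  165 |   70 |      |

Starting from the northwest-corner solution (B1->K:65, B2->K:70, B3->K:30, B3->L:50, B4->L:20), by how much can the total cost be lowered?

Current plan cost = 65·6 + 70·1 + 30·3 + 50·6 + 20·8 = €1010.
Optimal plan:
  B1->K: 15 × €6 = €90
  B1->L: 50 × €7 = €350
  B2->K: 70 × €1 = €70
  B3->K: 80 × €3 = €240
  B4->L: 20 × €8 = €160
Optimal cost = €910.
Saving = 1010 − 910 = €100.

100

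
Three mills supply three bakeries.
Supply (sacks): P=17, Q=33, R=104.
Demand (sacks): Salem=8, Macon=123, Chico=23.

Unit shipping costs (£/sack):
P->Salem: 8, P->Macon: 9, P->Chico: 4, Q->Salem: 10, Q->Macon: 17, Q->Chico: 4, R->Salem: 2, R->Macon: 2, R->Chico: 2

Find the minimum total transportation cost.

567

One minimum-cost allocation:
  P->Macon: 17 × £9 = £153
  Q->Salem: 8 × £10 = £80
  Q->Macon: 2 × £17 = £34
  Q->Chico: 23 × £4 = £92
  R->Macon: 104 × £2 = £208
Total = 153 + 80 + 34 + 92 + 208 = £567.
(Supply check: P ships 17; Q ships 33; R ships 104.)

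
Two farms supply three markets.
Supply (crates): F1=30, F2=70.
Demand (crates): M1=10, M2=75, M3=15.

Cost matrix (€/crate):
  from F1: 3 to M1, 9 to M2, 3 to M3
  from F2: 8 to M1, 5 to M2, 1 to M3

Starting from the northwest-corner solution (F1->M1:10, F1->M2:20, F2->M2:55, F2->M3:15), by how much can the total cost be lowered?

30

Current plan cost = 10·3 + 20·9 + 55·5 + 15·1 = €500.
Optimal plan:
  F1 to M1: 10 crates
  F1 to M2: 5 crates
  F1 to M3: 15 crates
  F2 to M2: 70 crates
Optimal cost = €470.
Saving = 500 − 470 = €30.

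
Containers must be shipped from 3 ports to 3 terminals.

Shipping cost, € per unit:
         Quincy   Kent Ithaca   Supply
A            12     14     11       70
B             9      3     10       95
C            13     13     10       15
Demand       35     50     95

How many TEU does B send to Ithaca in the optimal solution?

Solving gives:
  A->Ithaca: 70 × €11 = €770
  B->Quincy: 35 × €9 = €315
  B->Kent: 50 × €3 = €150
  B->Ithaca: 10 × €10 = €100
  C->Ithaca: 15 × €10 = €150
Total cost = €1485.
So B→Ithaca carries 10 TEU.

10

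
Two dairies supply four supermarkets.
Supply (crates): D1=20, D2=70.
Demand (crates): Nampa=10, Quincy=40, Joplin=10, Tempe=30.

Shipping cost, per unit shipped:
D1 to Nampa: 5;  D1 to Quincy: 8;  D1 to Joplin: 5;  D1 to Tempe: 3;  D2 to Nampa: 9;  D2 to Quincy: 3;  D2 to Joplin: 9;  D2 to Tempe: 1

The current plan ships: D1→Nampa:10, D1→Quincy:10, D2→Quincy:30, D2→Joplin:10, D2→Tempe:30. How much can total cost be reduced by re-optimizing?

Current plan cost = 10·5 + 10·8 + 30·3 + 10·9 + 30·1 = 340.
Optimal plan:
  D1->Nampa: 10 × 5 = 50
  D1->Joplin: 10 × 5 = 50
  D2->Quincy: 40 × 3 = 120
  D2->Tempe: 30 × 1 = 30
Optimal cost = 250.
Saving = 340 − 250 = 90.

90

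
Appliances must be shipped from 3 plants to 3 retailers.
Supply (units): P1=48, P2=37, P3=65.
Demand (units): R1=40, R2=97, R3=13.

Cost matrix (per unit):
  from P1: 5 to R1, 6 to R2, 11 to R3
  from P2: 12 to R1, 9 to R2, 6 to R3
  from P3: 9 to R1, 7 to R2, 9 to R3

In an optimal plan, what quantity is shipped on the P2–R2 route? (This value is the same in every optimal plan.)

24

The minimum-cost plan:
  P1–R1: 40 × 5 = 200
  P1–R2: 8 × 6 = 48
  P2–R2: 24 × 9 = 216
  P2–R3: 13 × 6 = 78
  P3–R2: 65 × 7 = 455
Total cost = 997.
So P2→R2 carries 24 units.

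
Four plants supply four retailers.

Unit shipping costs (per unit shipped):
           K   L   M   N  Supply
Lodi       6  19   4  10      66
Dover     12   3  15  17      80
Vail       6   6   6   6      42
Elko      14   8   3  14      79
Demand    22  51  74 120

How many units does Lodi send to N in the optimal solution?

66

Solving gives:
  Lodi→N: 66 × 10 = 660
  Dover→K: 22 × 12 = 264
  Dover→L: 51 × 3 = 153
  Dover→N: 7 × 17 = 119
  Vail→N: 42 × 6 = 252
  Elko→M: 74 × 3 = 222
  Elko→N: 5 × 14 = 70
Total cost = 1740.
So Lodi→N carries 66 units.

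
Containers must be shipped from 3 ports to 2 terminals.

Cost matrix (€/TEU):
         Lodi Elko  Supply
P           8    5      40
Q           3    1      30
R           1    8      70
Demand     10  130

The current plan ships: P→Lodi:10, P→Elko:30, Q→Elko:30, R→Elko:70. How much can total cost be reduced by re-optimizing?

100

Current plan cost = 10·8 + 30·5 + 30·1 + 70·8 = €820.
Optimal plan:
  P to Elko: 40 × €5 = €200
  Q to Elko: 30 × €1 = €30
  R to Lodi: 10 × €1 = €10
  R to Elko: 60 × €8 = €480
Optimal cost = €720.
Saving = 820 − 720 = €100.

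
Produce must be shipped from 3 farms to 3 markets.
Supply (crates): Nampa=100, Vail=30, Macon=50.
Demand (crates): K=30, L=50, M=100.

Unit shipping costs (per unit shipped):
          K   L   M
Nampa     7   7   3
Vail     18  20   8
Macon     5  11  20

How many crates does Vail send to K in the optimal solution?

Optimal shipments:
  Nampa–L: 30 × 7 = 210
  Nampa–M: 70 × 3 = 210
  Vail–M: 30 × 8 = 240
  Macon–K: 30 × 5 = 150
  Macon–L: 20 × 11 = 220
Total cost = 1030.
The route Vail→K is not used.

0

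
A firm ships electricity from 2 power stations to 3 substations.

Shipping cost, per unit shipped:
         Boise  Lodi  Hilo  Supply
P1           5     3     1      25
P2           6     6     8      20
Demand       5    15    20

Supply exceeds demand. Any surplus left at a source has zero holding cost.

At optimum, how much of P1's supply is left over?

Minimum-cost shipments:
  P1–Lodi: 5 × 3 = 15
  P1–Hilo: 20 × 1 = 20
  P2–Boise: 5 × 6 = 30
  P2–Lodi: 10 × 6 = 60
Total cost = 125.
P1 ships 25 of its 25, leaving 0.

0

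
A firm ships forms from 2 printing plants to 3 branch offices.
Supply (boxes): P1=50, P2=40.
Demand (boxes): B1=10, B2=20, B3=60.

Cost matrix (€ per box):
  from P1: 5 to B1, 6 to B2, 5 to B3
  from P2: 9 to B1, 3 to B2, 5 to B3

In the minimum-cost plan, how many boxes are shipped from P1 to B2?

Optimal shipments:
  P1->B1: 10 × €5 = €50
  P1->B3: 40 × €5 = €200
  P2->B2: 20 × €3 = €60
  P2->B3: 20 × €5 = €100
Total cost = €410.
The route P1→B2 is not used.

0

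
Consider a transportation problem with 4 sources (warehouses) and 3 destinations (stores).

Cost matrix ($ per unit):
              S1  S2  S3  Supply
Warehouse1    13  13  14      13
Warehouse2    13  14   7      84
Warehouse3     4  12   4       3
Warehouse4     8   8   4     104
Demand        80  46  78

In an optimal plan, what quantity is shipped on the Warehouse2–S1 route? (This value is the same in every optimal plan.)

Solving gives:
  Warehouse1→S2: 13 units
  Warehouse2→S1: 6 units
  Warehouse2→S3: 78 units
  Warehouse3→S1: 3 units
  Warehouse4→S1: 71 units
  Warehouse4→S2: 33 units
Total cost = $1637.
So Warehouse2→S1 carries 6 units.

6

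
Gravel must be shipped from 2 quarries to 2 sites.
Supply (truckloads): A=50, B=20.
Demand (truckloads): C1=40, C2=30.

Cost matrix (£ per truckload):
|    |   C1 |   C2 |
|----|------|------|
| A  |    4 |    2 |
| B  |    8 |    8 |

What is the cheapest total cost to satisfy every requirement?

300

One minimum-cost allocation:
  A to C1: 20 × £4 = £80
  A to C2: 30 × £2 = £60
  B to C1: 20 × £8 = £160
Total = 80 + 60 + 160 = £300.
(Supply check: A ships 50; B ships 20.)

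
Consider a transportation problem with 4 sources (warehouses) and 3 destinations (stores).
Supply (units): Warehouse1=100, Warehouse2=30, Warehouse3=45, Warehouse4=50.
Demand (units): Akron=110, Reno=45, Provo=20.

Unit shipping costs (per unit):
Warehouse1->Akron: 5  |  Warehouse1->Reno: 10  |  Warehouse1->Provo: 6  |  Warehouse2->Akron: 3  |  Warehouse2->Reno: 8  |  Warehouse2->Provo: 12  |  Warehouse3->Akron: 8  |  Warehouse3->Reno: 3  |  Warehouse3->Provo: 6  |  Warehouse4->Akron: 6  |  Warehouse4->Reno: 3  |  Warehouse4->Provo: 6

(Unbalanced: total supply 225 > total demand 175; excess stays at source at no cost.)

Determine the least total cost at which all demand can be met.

A cheapest plan:
  Warehouse1->Akron: 80 units
  Warehouse2->Akron: 30 units
  Warehouse3->Reno: 25 units
  Warehouse3->Provo: 20 units
  Warehouse4->Reno: 20 units
Total cost = 745.
(Supply check: Warehouse1 ships 80; Warehouse2 ships 30; Warehouse3 ships 45; Warehouse4 ships 20.)

745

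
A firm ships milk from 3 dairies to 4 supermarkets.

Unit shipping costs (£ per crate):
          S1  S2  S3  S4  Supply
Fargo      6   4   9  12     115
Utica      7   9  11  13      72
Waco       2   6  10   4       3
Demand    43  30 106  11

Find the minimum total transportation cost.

A cheapest plan:
  Fargo->S2: 30 × £4 = £120
  Fargo->S3: 85 × £9 = £765
  Utica->S1: 43 × £7 = £301
  Utica->S3: 21 × £11 = £231
  Utica->S4: 8 × £13 = £104
  Waco->S4: 3 × £4 = £12
Total = 120 + 765 + 301 + 231 + 104 + 12 = £1533.

1533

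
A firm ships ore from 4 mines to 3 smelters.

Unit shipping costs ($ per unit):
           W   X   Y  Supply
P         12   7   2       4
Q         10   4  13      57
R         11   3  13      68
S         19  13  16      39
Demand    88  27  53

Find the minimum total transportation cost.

One minimum-cost allocation:
  P→Y: 4 × $2 = $8
  Q→W: 57 × $10 = $570
  R→W: 31 × $11 = $341
  R→X: 27 × $3 = $81
  R→Y: 10 × $13 = $130
  S→Y: 39 × $16 = $624
Total = 8 + 570 + 341 + 81 + 130 + 624 = $1754.
(Supply check: P ships 4; Q ships 57; R ships 68; S ships 39.)

1754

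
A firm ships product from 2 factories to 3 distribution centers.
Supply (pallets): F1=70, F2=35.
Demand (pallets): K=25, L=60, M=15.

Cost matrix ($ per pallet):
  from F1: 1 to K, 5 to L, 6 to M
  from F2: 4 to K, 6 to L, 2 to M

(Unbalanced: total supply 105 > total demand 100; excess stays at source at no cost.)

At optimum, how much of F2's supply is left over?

5

Minimum-cost shipments:
  F1 to K: 25 × $1 = $25
  F1 to L: 45 × $5 = $225
  F2 to L: 15 × $6 = $90
  F2 to M: 15 × $2 = $30
Total cost = $370.
F2 ships 30 of its 35, leaving 5.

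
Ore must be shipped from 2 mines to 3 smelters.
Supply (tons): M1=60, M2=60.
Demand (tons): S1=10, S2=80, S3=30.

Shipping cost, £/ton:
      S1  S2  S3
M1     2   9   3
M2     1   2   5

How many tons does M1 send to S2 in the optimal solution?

20

Solving gives:
  M1->S1: 10 × £2 = £20
  M1->S2: 20 × £9 = £180
  M1->S3: 30 × £3 = £90
  M2->S2: 60 × £2 = £120
Total cost = £410.
So M1→S2 carries 20 tons.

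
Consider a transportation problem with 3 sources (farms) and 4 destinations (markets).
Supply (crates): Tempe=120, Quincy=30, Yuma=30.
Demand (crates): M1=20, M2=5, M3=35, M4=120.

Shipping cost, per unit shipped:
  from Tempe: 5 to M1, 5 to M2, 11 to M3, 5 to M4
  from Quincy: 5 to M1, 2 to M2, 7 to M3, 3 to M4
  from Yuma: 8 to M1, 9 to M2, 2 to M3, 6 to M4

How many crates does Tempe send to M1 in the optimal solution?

Optimal shipments:
  Tempe->M1: 20 crates
  Tempe->M4: 100 crates
  Quincy->M2: 5 crates
  Quincy->M3: 5 crates
  Quincy->M4: 20 crates
  Yuma->M3: 30 crates
Total cost = 765.
So Tempe→M1 carries 20 crates.

20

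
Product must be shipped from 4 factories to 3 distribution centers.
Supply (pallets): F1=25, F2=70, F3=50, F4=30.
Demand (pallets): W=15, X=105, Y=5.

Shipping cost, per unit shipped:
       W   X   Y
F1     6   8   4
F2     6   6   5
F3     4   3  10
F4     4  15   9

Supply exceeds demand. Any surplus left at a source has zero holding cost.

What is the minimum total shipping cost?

A cheapest plan:
  F1–Y: 5 × 4 = 20
  F2–X: 55 × 6 = 330
  F3–X: 50 × 3 = 150
  F4–W: 15 × 4 = 60
Total = 20 + 330 + 150 + 60 = 560.
(Supply check: F1 ships 5; F2 ships 55; F3 ships 50; F4 ships 15.)

560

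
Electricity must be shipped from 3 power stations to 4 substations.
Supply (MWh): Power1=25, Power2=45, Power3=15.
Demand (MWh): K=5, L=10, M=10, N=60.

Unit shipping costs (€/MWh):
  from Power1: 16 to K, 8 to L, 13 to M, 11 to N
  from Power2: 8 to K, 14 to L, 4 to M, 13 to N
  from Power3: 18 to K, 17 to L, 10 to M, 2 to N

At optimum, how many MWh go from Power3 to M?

The minimum-cost plan:
  Power1→L: 10 × €8 = €80
  Power1→N: 15 × €11 = €165
  Power2→K: 5 × €8 = €40
  Power2→M: 10 × €4 = €40
  Power2→N: 30 × €13 = €390
  Power3→N: 15 × €2 = €30
Total cost = €745.
The route Power3→M is not used.

0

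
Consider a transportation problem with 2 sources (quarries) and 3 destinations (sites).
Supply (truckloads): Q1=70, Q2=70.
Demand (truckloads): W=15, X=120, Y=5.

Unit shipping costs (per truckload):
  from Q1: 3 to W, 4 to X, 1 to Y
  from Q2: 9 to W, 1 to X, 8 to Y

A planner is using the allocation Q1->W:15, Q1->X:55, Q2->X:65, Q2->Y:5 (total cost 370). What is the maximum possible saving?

50

Current plan cost = 15·3 + 55·4 + 65·1 + 5·8 = 370.
Optimal plan:
  Q1 to W: 15 × 3 = 45
  Q1 to X: 50 × 4 = 200
  Q1 to Y: 5 × 1 = 5
  Q2 to X: 70 × 1 = 70
Optimal cost = 320.
Saving = 370 − 320 = 50.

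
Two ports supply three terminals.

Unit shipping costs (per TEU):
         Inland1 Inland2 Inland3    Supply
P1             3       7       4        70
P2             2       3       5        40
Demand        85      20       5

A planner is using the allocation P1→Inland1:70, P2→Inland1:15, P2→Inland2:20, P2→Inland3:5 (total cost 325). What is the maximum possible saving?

Current plan cost = 70·3 + 15·2 + 20·3 + 5·5 = 325.
Optimal plan:
  P1->Inland1: 65 × 3 = 195
  P1->Inland3: 5 × 4 = 20
  P2->Inland1: 20 × 2 = 40
  P2->Inland2: 20 × 3 = 60
Optimal cost = 315.
Saving = 325 − 315 = 10.

10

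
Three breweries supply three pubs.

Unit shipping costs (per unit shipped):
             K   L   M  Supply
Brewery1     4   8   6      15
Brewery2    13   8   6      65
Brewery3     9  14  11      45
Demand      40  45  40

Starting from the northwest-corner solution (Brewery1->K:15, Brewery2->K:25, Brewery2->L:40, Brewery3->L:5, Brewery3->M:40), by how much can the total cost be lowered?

Current plan cost = 15·4 + 25·13 + 40·8 + 5·14 + 40·11 = 1215.
Optimal plan:
  Brewery1–L: 15 × 8 = 120
  Brewery2–L: 30 × 8 = 240
  Brewery2–M: 35 × 6 = 210
  Brewery3–K: 40 × 9 = 360
  Brewery3–M: 5 × 11 = 55
Optimal cost = 985.
Saving = 1215 − 985 = 230.

230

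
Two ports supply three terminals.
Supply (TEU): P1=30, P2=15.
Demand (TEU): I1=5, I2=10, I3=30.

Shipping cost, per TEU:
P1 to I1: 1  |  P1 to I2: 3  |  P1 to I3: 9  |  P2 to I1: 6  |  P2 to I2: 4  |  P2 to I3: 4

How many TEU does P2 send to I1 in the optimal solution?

Optimal shipments:
  P1->I1: 5 × 1 = 5
  P1->I2: 10 × 3 = 30
  P1->I3: 15 × 9 = 135
  P2->I3: 15 × 4 = 60
Total cost = 230.
The route P2→I1 is not used.

0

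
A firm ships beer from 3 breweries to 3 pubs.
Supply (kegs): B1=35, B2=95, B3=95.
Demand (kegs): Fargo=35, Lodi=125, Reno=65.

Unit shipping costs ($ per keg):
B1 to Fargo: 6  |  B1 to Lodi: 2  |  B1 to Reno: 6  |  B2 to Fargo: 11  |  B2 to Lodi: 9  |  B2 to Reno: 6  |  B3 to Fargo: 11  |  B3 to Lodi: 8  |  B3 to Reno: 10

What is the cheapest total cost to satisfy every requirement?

1565

A cheapest plan:
  B1→Lodi: 35 × $2 = $70
  B2→Fargo: 30 × $11 = $330
  B2→Reno: 65 × $6 = $390
  B3→Fargo: 5 × $11 = $55
  B3→Lodi: 90 × $8 = $720
Total = 70 + 330 + 390 + 55 + 720 = $1565.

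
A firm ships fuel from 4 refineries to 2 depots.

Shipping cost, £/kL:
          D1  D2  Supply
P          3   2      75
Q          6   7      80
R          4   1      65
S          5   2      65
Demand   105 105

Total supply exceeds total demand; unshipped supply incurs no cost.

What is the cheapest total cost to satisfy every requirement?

An optimal shipping plan:
  P→D1: 75 × £3 = £225
  Q→D1: 5 × £6 = £30
  R→D1: 25 × £4 = £100
  R→D2: 40 × £1 = £40
  S→D2: 65 × £2 = £130
Total = 225 + 30 + 100 + 40 + 130 = £525.
(Supply check: P ships 75; Q ships 5; R ships 65; S ships 65.)

525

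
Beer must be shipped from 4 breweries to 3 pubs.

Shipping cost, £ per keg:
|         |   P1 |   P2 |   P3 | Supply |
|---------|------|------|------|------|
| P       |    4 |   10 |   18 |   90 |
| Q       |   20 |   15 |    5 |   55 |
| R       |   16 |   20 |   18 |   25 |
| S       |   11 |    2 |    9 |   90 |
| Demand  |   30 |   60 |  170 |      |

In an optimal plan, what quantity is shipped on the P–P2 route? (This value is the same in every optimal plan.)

Optimal shipments:
  P->P1: 30 × £4 = £120
  P->P2: 60 × £10 = £600
  Q->P3: 55 × £5 = £275
  R->P3: 25 × £18 = £450
  S->P3: 90 × £9 = £810
Total cost = £2255.
So P→P2 carries 60 kegs.

60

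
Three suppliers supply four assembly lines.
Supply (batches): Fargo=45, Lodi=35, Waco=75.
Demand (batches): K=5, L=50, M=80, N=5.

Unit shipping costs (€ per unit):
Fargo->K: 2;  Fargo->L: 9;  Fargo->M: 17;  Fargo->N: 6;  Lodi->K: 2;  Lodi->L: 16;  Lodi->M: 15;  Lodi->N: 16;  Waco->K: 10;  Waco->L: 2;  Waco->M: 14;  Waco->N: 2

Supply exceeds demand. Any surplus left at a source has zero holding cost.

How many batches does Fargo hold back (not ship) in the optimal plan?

15

An optimal plan:
  Fargo->K: 5 batches
  Fargo->M: 25 batches
  Lodi->M: 35 batches
  Waco->L: 50 batches
  Waco->M: 20 batches
  Waco->N: 5 batches
Total cost = €1350.
Fargo ships 30 of its 45, leaving 15.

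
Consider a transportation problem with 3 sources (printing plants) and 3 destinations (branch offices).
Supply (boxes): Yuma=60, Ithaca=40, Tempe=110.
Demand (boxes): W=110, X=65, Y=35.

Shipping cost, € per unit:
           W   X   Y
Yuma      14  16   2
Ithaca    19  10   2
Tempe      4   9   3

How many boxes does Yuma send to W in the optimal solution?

Solving gives:
  Yuma–X: 25 × €16 = €400
  Yuma–Y: 35 × €2 = €70
  Ithaca–X: 40 × €10 = €400
  Tempe–W: 110 × €4 = €440
Total cost = €1310.
The route Yuma→W is not used.

0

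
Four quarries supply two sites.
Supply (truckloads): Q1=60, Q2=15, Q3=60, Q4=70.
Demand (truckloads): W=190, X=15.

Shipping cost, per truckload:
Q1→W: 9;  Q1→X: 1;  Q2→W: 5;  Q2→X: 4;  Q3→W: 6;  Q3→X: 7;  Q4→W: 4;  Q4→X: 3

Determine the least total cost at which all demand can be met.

A cheapest plan:
  Q1→W: 45 × 9 = 405
  Q1→X: 15 × 1 = 15
  Q2→W: 15 × 5 = 75
  Q3→W: 60 × 6 = 360
  Q4→W: 70 × 4 = 280
Total = 405 + 15 + 75 + 360 + 280 = 1135.

1135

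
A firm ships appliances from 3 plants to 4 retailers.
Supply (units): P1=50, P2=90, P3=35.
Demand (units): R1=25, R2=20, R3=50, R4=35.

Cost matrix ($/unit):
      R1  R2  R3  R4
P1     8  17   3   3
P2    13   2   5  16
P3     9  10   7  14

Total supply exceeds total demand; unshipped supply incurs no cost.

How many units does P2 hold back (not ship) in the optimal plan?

Minimum-cost shipments:
  P1→R3: 15 units
  P1→R4: 35 units
  P2→R2: 20 units
  P2→R3: 35 units
  P3→R1: 25 units
Total cost = $590.
P2 ships 55 of its 90, leaving 35.

35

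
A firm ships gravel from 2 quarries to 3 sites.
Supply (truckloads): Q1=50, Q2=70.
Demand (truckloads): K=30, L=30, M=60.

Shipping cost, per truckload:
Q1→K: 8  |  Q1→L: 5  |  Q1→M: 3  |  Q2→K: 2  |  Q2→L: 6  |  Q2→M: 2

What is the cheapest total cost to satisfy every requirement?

350

One minimum-cost allocation:
  Q1→L: 30 × 5 = 150
  Q1→M: 20 × 3 = 60
  Q2→K: 30 × 2 = 60
  Q2→M: 40 × 2 = 80
Total = 150 + 60 + 60 + 80 = 350.
(Supply check: Q1 ships 50; Q2 ships 70.)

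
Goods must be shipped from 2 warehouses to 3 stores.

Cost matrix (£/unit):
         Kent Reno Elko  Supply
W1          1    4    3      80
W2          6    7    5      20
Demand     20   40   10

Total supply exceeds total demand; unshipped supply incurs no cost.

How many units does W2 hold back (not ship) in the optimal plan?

Minimum-cost shipments:
  W1->Kent: 20 × £1 = £20
  W1->Reno: 40 × £4 = £160
  W1->Elko: 10 × £3 = £30
Total cost = £210.
W2 ships 0 of its 20, leaving 20.

20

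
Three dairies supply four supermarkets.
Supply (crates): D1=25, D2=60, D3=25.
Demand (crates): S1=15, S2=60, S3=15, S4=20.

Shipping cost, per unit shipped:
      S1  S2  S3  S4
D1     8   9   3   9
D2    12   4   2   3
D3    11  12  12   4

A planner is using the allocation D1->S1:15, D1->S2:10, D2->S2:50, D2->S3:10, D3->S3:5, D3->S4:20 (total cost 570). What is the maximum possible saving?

70

Current plan cost = 15·8 + 10·9 + 50·4 + 10·2 + 5·12 + 20·4 = 570.
Optimal plan:
  D1 to S1: 10 crates
  D1 to S3: 15 crates
  D2 to S2: 60 crates
  D3 to S1: 5 crates
  D3 to S4: 20 crates
Optimal cost = 500.
Saving = 570 − 500 = 70.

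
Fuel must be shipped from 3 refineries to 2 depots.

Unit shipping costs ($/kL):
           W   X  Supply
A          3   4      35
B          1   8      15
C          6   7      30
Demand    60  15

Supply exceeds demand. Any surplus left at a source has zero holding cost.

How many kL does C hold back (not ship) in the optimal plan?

5

An optimal plan:
  A→W: 20 × $3 = $60
  A→X: 15 × $4 = $60
  B→W: 15 × $1 = $15
  C→W: 25 × $6 = $150
Total cost = $285.
C ships 25 of its 30, leaving 5.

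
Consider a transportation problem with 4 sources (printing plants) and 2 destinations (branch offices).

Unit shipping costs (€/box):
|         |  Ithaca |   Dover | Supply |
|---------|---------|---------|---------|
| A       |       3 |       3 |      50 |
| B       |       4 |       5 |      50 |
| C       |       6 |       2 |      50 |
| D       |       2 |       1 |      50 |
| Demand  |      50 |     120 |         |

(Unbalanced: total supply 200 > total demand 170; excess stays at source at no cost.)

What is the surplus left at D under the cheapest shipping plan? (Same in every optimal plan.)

0

Minimum-cost shipments:
  A to Ithaca: 30 boxes
  A to Dover: 20 boxes
  B to Ithaca: 20 boxes
  C to Dover: 50 boxes
  D to Dover: 50 boxes
Total cost = €380.
D ships 50 of its 50, leaving 0.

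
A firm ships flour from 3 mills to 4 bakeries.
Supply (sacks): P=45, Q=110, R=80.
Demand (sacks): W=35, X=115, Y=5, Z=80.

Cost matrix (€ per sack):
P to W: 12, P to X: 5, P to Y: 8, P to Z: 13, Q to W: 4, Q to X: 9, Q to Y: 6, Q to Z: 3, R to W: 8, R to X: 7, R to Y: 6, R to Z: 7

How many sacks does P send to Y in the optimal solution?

0

Solving gives:
  P to X: 45 sacks
  Q to W: 30 sacks
  Q to Z: 80 sacks
  R to W: 5 sacks
  R to X: 70 sacks
  R to Y: 5 sacks
Total cost = €1145.
The route P→Y is not used.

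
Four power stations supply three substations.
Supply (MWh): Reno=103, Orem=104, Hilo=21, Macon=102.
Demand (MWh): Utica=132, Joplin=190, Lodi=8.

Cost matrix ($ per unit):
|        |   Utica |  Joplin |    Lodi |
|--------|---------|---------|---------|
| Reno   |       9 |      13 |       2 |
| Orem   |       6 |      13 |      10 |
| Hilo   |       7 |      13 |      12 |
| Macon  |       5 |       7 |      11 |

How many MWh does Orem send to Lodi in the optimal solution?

0

Optimal shipments:
  Reno->Utica: 7 × $9 = $63
  Reno->Joplin: 88 × $13 = $1144
  Reno->Lodi: 8 × $2 = $16
  Orem->Utica: 104 × $6 = $624
  Hilo->Utica: 21 × $7 = $147
  Macon->Joplin: 102 × $7 = $714
Total cost = $2708.
The route Orem→Lodi is not used.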